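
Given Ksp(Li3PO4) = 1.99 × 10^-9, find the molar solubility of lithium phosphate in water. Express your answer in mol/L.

2.93e-3 M

Li3PO4(s) ⇌ 3 Li^+(aq) + PO4^3-(aq)
Ksp = [Li^+]^3[PO4^3-]
For each mole of Li3PO4 that dissolves: [Li^+] = 3s, [PO4^3-] = s.
Ksp = (3s)^3s = 27s^4
s^4 = 1.99 × 10^-9 / 27, so s = 2.93 × 10^-3 M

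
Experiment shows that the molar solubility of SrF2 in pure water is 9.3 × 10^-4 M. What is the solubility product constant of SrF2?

SrF2(s) <=> Sr^2+ + 2 F^-
If s mol/L of SrF2 dissolves, [Sr^2+] = s and [F^-] = 2s.
Ksp = [Sr^2+][F^-]^2
Substituting: Ksp = s(2s)^2 = 4s^3
With s = 9.3 × 10^-4: Ksp = 3.2 × 10^-9

Ksp = 3.2e-9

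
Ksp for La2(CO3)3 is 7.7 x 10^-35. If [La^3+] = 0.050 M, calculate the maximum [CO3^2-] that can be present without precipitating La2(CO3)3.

[CO3^2-] = 3.1 x 10^-11 M

La2(CO3)3(s) ⇌ 2 La^3+ + 3 CO3^2-
Ksp = [La^3+]^2[CO3^2-]^3
Precipitation begins when Q = Ksp. With [La^3+] = 0.050 M:
7.7 x 10^-35 = (0.050)^2 × [CO3^2-]^3
[CO3^2-] = (7.7 x 10^-35 / 2.50 x 10^-3)^(1/3) = 3.1 × 10^-11 M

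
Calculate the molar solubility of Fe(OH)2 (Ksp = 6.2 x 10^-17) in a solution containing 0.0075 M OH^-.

1.1 × 10^-12 M

Fe(OH)2(s) ⇌ Fe^2+ + 2 OH^-
Ksp = [Fe^2+][OH^-]^2
If s mol/L dissolves here, [Fe^2+] = s, [OH^-] = 0.0075 + 2s ≈ 0.0075 (Ksp is small, so little additional dissolves).
Ksp ≈ s × (0.0075)^2
s = 1.1 × 10^-12 M
Check: 2s = 2.2 × 10^-12 ≪ 0.0075, so the approximation is valid.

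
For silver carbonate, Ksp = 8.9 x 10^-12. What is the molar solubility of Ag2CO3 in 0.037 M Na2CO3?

Ag2CO3(s) ⇌ 2 Ag^+(aq) + CO3^2-(aq)
Ksp = [Ag^+]^2[CO3^2-]
Let s = moles of Ag2CO3 that dissolve per litre. [Ag^+] = 2s, [CO3^2-] = 0.037 + s ≈ 0.037 (common-ion effect: CO3^2- is already 0.037 M).
Ksp ≈ (2s)^2 × 0.037
s = 7.8 × 10^-6 M
Check: s = 7.8 x 10^-6 ≪ 0.037, so the approximation is valid.

7.8e-6 M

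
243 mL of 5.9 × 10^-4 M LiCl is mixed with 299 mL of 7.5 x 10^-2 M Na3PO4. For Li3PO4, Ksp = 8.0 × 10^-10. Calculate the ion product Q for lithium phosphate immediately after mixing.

Q ≈ 7.7e-13

Total volume = 243 + 299 = 542 mL.
[Li^+] = 5.9 × 10^-4 × (243/542) = 2.65 x 10^-4 M
[PO4^3-] = 7.5 x 10^-2 × (299/542) = 4.14 x 10^-2 M
Li3PO4(s) ⇌ 3 Li^+(aq) + PO4^3-(aq), so Q = [Li^+]^3[PO4^3-]
Q = (2.65 × 10^-4)^3(4.14 × 10^-2) = 7.7 × 10^-13
Q < Ksp, so no precipitate of Li3PO4 forms.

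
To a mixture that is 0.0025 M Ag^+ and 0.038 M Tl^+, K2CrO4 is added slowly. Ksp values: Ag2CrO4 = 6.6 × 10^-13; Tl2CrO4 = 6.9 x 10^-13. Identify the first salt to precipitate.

Tl2CrO4

Precipitation of each salt starts when its ion product equals its Ksp.
For Ag2CrO4: 6.6 × 10^-13 = (0.0025)^2 × [CrO4^2-]  ⇒  [CrO4^2-] = 1.1 × 10^-7 M.
For Tl2CrO4: 6.9 x 10^-13 = (0.038)^2 × [CrO4^2-]  ⇒  [CrO4^2-] = 4.8 × 10^-10 M.
The salt with the lower threshold [CrO4^2-] precipitates first: Tl2CrO4.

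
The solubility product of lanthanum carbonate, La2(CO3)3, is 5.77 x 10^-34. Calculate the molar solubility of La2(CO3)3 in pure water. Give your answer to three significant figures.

La2(CO3)3(s) ⇌ 2 La^3+(aq) + 3 CO3^2-(aq)
Ksp = [La^3+]^2[CO3^2-]^3
For each mole of La2(CO3)3 that dissolves: [La^3+] = 2s, [CO3^2-] = 3s.
Ksp = (2s)^2(3s)^3 = 108s^5
s^5 = 5.77 x 10^-34 / 108, so s = 8.82 x 10^-8 M

s ≈ 8.82e-8 M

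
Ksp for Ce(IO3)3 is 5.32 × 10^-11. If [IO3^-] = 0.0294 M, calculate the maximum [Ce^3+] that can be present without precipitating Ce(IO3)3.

[Ce^3+] ≈ 2.09 x 10^-6 M

Ce(IO3)3(s) <=> Ce^3+ + 3 IO3^-
Ksp = [Ce^3+][IO3^-]^3
Precipitation begins when Q = Ksp. With [IO3^-] = 0.0294 M:
5.32 × 10^-11 = (0.0294)^3 × [Ce^3+]
[Ce^3+] = (5.32 × 10^-11 / 2.541 x 10^-5) = 2.09 × 10^-6 M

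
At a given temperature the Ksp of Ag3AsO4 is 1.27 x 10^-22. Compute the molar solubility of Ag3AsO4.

1.47 x 10^-6 M

Ag3AsO4(s) ⇌ 3 Ag^+(aq) + AsO4^3-(aq)
Ksp = [Ag^+]^3[AsO4^3-]
Let s = molar solubility. Then [Ag^+] = 3s and [AsO4^3-] = s.
So Ksp = (3s)^3 × s = 27s^4
s^4 = 1.27 x 10^-22 / 27, so s = 1.47 × 10^-6 M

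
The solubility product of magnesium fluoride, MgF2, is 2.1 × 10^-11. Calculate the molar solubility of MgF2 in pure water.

s = 1.7 × 10^-4 M

MgF2(s) ⇌ Mg^2+ + 2 F^-
Ksp = [Mg^2+][F^-]^2
For each mole of MgF2 that dissolves: [Mg^2+] = s, [F^-] = 2s.
Ksp = s(2s)^2 = 4s^3
s^3 = 2.1 × 10^-11 / 4, so s = 1.7 × 10^-4 M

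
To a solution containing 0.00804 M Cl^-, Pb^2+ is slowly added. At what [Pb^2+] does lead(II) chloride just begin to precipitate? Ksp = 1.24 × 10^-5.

1.92 x 10^-1 M

PbCl2(s) ⇌ Pb^2+ + 2 Cl^-
Ksp = [Pb^2+][Cl^-]^2
Precipitation begins when Q = Ksp. With [Cl^-] = 0.00804 M:
1.24 × 10^-5 = (0.00804)^2 × [Pb^2+]
[Pb^2+] = (1.24 × 10^-5 / 6.464 x 10^-5) = 1.92 × 10^-1 M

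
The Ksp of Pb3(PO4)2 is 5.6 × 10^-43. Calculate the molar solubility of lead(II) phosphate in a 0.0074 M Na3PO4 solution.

s ≈ 7.2 x 10^-14 M

Pb3(PO4)2(s) ⇌ 3 Pb^2+ + 2 PO4^3-
Ksp = [Pb^2+]^3[PO4^3-]^2
Let s = moles of Pb3(PO4)2 that dissolve per litre. [Pb^2+] = 3s, [PO4^3-] = 0.0074 + 2s ≈ 0.0074 (common-ion effect: PO4^3- is already 0.0074 M).
Ksp ≈ (3s)^3 × (0.0074)^2
s = 7.2 × 10^-14 M
Check: 2s = 1.4 x 10^-13 ≪ 0.0074, so the approximation is valid.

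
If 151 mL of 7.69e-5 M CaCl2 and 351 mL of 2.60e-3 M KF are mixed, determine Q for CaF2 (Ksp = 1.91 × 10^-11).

Total volume = 151 + 351 = 502 mL.
[Ca^2+] = 7.69 × 10^-5 × (151/502) = 2.313 × 10^-5 M
[F^-] = 2.60 × 10^-3 × (351/502) = 1.818 × 10^-3 M
CaF2(s) ⇌ Ca^2+ + 2 F^-, so Q = [Ca^2+][F^-]^2
Q = (2.313 x 10^-5)(1.818 x 10^-3)^2 = 7.64 × 10^-11
Q > Ksp, so CaF2 will precipitate.

Q ≈ 7.64 x 10^-11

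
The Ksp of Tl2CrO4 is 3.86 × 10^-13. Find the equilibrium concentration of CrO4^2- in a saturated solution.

Tl2CrO4(s) <=> 2 Tl^+(aq) + CrO4^2-(aq)
Ksp = [Tl^+]^2[CrO4^2-]
If s mol/L of Tl2CrO4 dissolves, [Tl^+] = 2s and [CrO4^2-] = s.
Ksp = (2s)^2s = 4s^3
s^3 = 3.86 × 10^-13 / 4, so s = 4.587 × 10^-5 M
[CrO4^2-] = s = 4.59 × 10^-5 M

4.59e-5 M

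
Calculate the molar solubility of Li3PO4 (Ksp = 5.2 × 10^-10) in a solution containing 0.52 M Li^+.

s ≈ 3.7e-9 M

Li3PO4(s) ⇌ 3 Li^+(aq) + PO4^3-(aq)
Ksp = [Li^+]^3[PO4^3-]
Let s be the molar solubility in this solution. [Li^+] = 0.52 + 3s ≈ 0.52, [PO4^3-] = s (Ksp is small, so little additional dissolves).
Ksp ≈ (0.52)^3 × s
s = 3.7 × 10^-9 M
Check: 3s = 1.1 x 10^-8 ≪ 0.52, so the approximation is valid.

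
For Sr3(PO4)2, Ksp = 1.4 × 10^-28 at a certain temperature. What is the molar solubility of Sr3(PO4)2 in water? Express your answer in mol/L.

Sr3(PO4)2(s) ⇌ 3 Sr^2+ + 2 PO4^3-
Ksp = [Sr^2+]^3[PO4^3-]^2
Let s = molar solubility. Then [Sr^2+] = 3s and [PO4^3-] = 2s.
So Ksp = (3s)^3 × (2s)^2 = 108s^5
Solving, s = (1.4 × 10^-28/108)^(1/5) = 1.1 x 10^-6 M

1.1 x 10^-6 M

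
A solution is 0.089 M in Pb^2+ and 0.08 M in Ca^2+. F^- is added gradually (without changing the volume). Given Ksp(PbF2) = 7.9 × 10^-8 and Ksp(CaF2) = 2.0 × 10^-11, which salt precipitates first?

CaF2

Each salt begins to precipitate when Q = Ksp, i.e. when [F^-] reaches its threshold.
For PbF2: 7.9 × 10^-8 = 0.089 × [F^-]^2  ⇒  [F^-] = 9.4 x 10^-4 M.
For CaF2: 2.0 × 10^-11 = 0.08 × [F^-]^2  ⇒  [F^-] = 1.6 x 10^-5 M.
The salt with the lower threshold [F^-] precipitates first: CaF2.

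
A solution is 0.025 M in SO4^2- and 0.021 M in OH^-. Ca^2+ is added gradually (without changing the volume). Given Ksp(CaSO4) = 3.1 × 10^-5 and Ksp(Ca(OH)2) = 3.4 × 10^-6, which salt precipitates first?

Precipitation of each salt starts when its ion product equals its Ksp.
For CaSO4: 3.1 × 10^-5 = 0.025 × [Ca^2+]  ⇒  [Ca^2+] = 1.2 × 10^-3 M.
For Ca(OH)2: 3.4 × 10^-6 = (0.021)^2 × [Ca^2+]  ⇒  [Ca^2+] = 7.7 × 10^-3 M.
The salt with the lower threshold [Ca^2+] precipitates first: CaSO4.

CaSO4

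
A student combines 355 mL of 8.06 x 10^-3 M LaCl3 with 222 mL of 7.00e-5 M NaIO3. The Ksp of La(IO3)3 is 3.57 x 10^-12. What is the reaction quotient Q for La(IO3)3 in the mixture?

Q ≈ 9.69 × 10^-17

Total volume = 355 + 222 = 577 mL.
[La^3+] = 8.06 × 10^-3 × (355/577) = 4.959 × 10^-3 M
[IO3^-] = 7.00 x 10^-5 × (222/577) = 2.693 x 10^-5 M
La(IO3)3(s) ⇌ La^3+ + 3 IO3^-, so Q = [La^3+][IO3^-]^3
Q = (4.959 x 10^-3)(2.693 × 10^-5)^3 = 9.69 × 10^-17
Q < Ksp, so no precipitate of La(IO3)3 forms.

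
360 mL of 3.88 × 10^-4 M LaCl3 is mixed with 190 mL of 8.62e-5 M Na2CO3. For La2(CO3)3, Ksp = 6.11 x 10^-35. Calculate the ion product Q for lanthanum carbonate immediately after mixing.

Total volume = 360 + 190 = 550 mL.
[La^3+] = 3.88 x 10^-4 × (360/550) = 2.540 × 10^-4 M
[CO3^2-] = 8.62 × 10^-5 × (190/550) = 2.978 × 10^-5 M
La2(CO3)3(s) ⇌ 2 La^3+(aq) + 3 CO3^2-(aq), so Q = [La^3+]^2[CO3^2-]^3
Q = (2.540 × 10^-4)^2(2.978 × 10^-5)^3 = 1.70 x 10^-21
Q > Ksp, so La2(CO3)3 will precipitate.

Q ≈ 1.70 × 10^-21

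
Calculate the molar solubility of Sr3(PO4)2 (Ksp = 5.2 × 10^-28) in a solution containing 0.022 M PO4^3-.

Sr3(PO4)2(s) ⇌ 3 Sr^2+(aq) + 2 PO4^3-(aq)
Ksp = [Sr^2+]^3[PO4^3-]^2
Let s = moles of Sr3(PO4)2 that dissolve per litre. [Sr^2+] = 3s, [PO4^3-] = 0.022 + 2s ≈ 0.022 (common-ion effect: PO4^3- is already 0.022 M).
Ksp ≈ (3s)^3 × (0.022)^2
s = 3.4 × 10^-9 M
Check: 2s = 6.8 × 10^-9 ≪ 0.022, so the approximation is valid.

s = 3.4 x 10^-9 M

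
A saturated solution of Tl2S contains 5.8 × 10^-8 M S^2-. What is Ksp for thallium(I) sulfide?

Ksp ≈ 7.8 x 10^-22

Tl2S(s) ⇌ 2 Tl^+ + S^2-
Stoichiometry gives [Tl^+] = (2/1)[S^2-] = 1.16 x 10^-7 M.
Ksp = [Tl^+]^2[S^2-]
Ksp = (1.16 × 10^-7)^2 × 5.8 × 10^-8 = 7.8 × 10^-22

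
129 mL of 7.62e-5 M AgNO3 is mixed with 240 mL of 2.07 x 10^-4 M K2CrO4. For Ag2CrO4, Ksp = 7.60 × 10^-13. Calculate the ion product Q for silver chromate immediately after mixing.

9.55 x 10^-14

Total volume = 129 + 240 = 369 mL.
[Ag^+] = 7.62 x 10^-5 × (129/369) = 2.664 × 10^-5 M
[CrO4^2-] = 2.07 × 10^-4 × (240/369) = 1.346 × 10^-4 M
Ag2CrO4(s) ⇌ 2 Ag^+(aq) + CrO4^2-(aq), so Q = [Ag^+]^2[CrO4^2-]
Q = (2.664 × 10^-5)^2(1.346 × 10^-4) = 9.55 × 10^-14
Q < Ksp, so no precipitate of Ag2CrO4 forms.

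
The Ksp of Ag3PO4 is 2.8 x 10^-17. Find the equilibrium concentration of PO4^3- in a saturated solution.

[PO4^3-] = 3.2 × 10^-5 M

Ag3PO4(s) ⇌ 3 Ag^+ + PO4^3-
Ksp = [Ag^+]^3[PO4^3-]
Let s = molar solubility. Then [Ag^+] = 3s and [PO4^3-] = s.
Ksp = (3s)^3s = 27s^4
s^4 = 2.8 x 10^-17 / 27, so s = 3.19 x 10^-5 M
[PO4^3-] = s = 3.2 × 10^-5 M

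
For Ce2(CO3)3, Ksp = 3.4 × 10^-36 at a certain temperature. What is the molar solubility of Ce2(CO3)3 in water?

s ≈ 3.2 × 10^-8 M

Ce2(CO3)3(s) ⇌ 2 Ce^3+(aq) + 3 CO3^2-(aq)
Ksp = [Ce^3+]^2[CO3^2-]^3
Let s = molar solubility. Then [Ce^3+] = 2s and [CO3^2-] = 3s.
Substituting: Ksp = (2s)^2(3s)^3 = 108s^5
s^5 = 3.4 × 10^-36 / 108, so s = 3.2 × 10^-8 M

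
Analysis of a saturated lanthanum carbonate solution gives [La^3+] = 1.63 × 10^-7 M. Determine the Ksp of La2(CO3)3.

La2(CO3)3(s) ⇌ 2 La^3+(aq) + 3 CO3^2-(aq)
Stoichiometry gives [CO3^2-] = (3/2)[La^3+] = 2.445 x 10^-7 M.
Ksp = [La^3+]^2[CO3^2-]^3
Ksp = (1.63 x 10^-7)^2 × (2.445 x 10^-7)^3 = 3.88 × 10^-34

Ksp ≈ 3.88 × 10^-34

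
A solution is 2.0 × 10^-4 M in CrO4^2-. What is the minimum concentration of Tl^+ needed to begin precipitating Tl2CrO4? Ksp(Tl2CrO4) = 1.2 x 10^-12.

Tl2CrO4(s) <=> 2 Tl^+ + CrO4^2-
Ksp = [Tl^+]^2[CrO4^2-]
Precipitation begins when Q = Ksp. With [CrO4^2-] = 2.0 × 10^-4 M:
1.2 x 10^-12 = (2.0 × 10^-4) × [Tl^+]^2
[Tl^+] = (1.2 x 10^-12 / 2.0 x 10^-4)^(1/2) = 7.7 x 10^-5 M

[Tl^+] = 7.7 x 10^-5 M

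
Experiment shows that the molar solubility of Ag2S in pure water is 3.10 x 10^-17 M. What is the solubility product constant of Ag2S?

Ag2S(s) <=> 2 Ag^+(aq) + S^2-(aq)
Let s = molar solubility. Then [Ag^+] = 2s and [S^2-] = s.
Ksp = [Ag^+]^2[S^2-]
Ksp = (2s)^2s = 4s^3
With s = 3.10 × 10^-17: Ksp = 1.19 x 10^-49

Ksp = 1.19 × 10^-49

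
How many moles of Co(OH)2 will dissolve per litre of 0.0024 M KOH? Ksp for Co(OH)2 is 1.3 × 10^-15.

Co(OH)2(s) ⇌ Co^2+ + 2 OH^-
Ksp = [Co^2+][OH^-]^2
If s mol/L dissolves here, [Co^2+] = s, [OH^-] = 0.0024 + 2s ≈ 0.0024 (since OH^- from KOH dominates).
Ksp ≈ s × (0.0024)^2
s = 2.3 × 10^-10 M
Check: 2s = 4.5 × 10^-10 ≪ 0.0024, so the approximation is valid.

2.3e-10 M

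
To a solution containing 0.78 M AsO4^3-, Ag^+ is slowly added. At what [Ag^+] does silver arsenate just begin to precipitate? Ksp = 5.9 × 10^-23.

4.2 x 10^-8 M

Ag3AsO4(s) ⇌ 3 Ag^+(aq) + AsO4^3-(aq)
Ksp = [Ag^+]^3[AsO4^3-]
Precipitation begins when Q = Ksp. With [AsO4^3-] = 0.78 M:
5.9 × 10^-23 = (0.78) × [Ag^+]^3
[Ag^+] = (5.9 × 10^-23 / 7.8 × 10^-1)^(1/3) = 4.2 × 10^-8 M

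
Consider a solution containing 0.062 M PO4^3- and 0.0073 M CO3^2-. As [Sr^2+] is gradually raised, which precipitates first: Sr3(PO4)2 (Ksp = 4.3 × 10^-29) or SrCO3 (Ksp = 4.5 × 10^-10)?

Each salt begins to precipitate when Q = Ksp, i.e. when [Sr^2+] reaches its threshold.
For Sr3(PO4)2: 4.3 × 10^-29 = (0.062)^2 × [Sr^2+]^3  ⇒  [Sr^2+] = 2.2 × 10^-9 M.
For SrCO3: 4.5 × 10^-10 = 0.0073 × [Sr^2+]  ⇒  [Sr^2+] = 6.2 × 10^-8 M.
The salt with the lower threshold [Sr^2+] precipitates first: Sr3(PO4)2.

Sr3(PO4)2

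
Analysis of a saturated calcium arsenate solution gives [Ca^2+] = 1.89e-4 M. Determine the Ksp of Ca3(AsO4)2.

Ca3(AsO4)2(s) ⇌ 3 Ca^2+(aq) + 2 AsO4^3-(aq)
Stoichiometry gives [AsO4^3-] = (2/3)[Ca^2+] = 1.260 × 10^-4 M.
Ksp = [Ca^2+]^3[AsO4^3-]^2
Ksp = (1.89 × 10^-4)^3 × (1.260 × 10^-4)^2 = 1.07 × 10^-19

Ksp = 1.07 × 10^-19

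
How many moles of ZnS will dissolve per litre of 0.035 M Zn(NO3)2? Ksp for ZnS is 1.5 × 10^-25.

ZnS(s) ⇌ Zn^2+ + S^2-
Ksp = [Zn^2+][S^2-]
Let s be the molar solubility in this solution. [Zn^2+] = 0.035 + s ≈ 0.035, [S^2-] = s (since Zn^2+ from Zn(NO3)2 dominates).
Ksp ≈ 0.035 × s
s = 4.3 × 10^-24 M
Check: s = 4.3 x 10^-24 ≪ 0.035, so the approximation is valid.

s = 4.3e-24 M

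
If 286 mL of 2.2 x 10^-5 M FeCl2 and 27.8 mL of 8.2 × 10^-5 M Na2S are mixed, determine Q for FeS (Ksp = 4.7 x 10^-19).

Total volume = 286 + 27.8 = 313.8 mL.
[Fe^2+] = 2.2 x 10^-5 × (286/313.8) = 2.01 x 10^-5 M
[S^2-] = 8.2 × 10^-5 × (27.8/313.8) = 7.26 x 10^-6 M
FeS(s) ⇌ Fe^2+ + S^2-, so Q = [Fe^2+][S^2-]
Q = (2.01 × 10^-5)(7.26 x 10^-6) = 1.5 × 10^-10
Q > Ksp, so FeS will precipitate.

1.5 x 10^-10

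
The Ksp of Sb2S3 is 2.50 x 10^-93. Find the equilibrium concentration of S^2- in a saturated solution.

3.55 × 10^-19 M

Sb2S3(s) ⇌ 2 Sb^3+ + 3 S^2-
Ksp = [Sb^3+]^2[S^2-]^3
Let s = molar solubility. Then [Sb^3+] = 2s and [S^2-] = 3s.
So Ksp = (2s)^2 × (3s)^3 = 108s^5
s^5 = 2.50 x 10^-93 / 108, so s = 1.183 × 10^-19 M
[S^2-] = 3s = 3.55 × 10^-19 M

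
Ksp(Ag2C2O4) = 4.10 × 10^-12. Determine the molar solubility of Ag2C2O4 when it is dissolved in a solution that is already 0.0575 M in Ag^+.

Ag2C2O4(s) ⇌ 2 Ag^+(aq) + C2O4^2-(aq)
Ksp = [Ag^+]^2[C2O4^2-]
Let s = moles of Ag2C2O4 that dissolve per litre. [Ag^+] = 0.0575 + 2s ≈ 0.0575, [C2O4^2-] = s (Ksp is small, so little additional dissolves).
Ksp ≈ (0.0575)^2 × s
s = 1.24 × 10^-9 M
Check: 2s = 2.5 x 10^-9 ≪ 0.0575, so the approximation is valid.

s ≈ 1.24 x 10^-9 M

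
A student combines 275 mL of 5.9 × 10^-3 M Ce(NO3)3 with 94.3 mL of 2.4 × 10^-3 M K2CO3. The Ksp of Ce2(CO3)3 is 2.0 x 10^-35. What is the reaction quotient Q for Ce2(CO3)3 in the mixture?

Total volume = 275 + 94.3 = 369.3 mL.
[Ce^3+] = 5.9 × 10^-3 × (275/369.3) = 4.39 × 10^-3 M
[CO3^2-] = 2.4 × 10^-3 × (94.3/369.3) = 6.13 × 10^-4 M
Ce2(CO3)3(s) ⇌ 2 Ce^3+(aq) + 3 CO3^2-(aq), so Q = [Ce^3+]^2[CO3^2-]^3
Q = (4.39 × 10^-3)^2(6.13 × 10^-4)^3 = 4.4 × 10^-15
Q > Ksp, so Ce2(CO3)3 will precipitate.

Q = 4.4 x 10^-15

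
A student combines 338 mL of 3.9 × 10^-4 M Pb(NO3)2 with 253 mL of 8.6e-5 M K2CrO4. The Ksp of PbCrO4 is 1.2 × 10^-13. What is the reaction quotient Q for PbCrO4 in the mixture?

Q ≈ 8.2 × 10^-9

Total volume = 338 + 253 = 591 mL.
[Pb^2+] = 3.9 × 10^-4 × (338/591) = 2.23 x 10^-4 M
[CrO4^2-] = 8.6 × 10^-5 × (253/591) = 3.68 x 10^-5 M
PbCrO4(s) <=> Pb^2+ + CrO4^2-, so Q = [Pb^2+][CrO4^2-]
Q = (2.23 × 10^-4)(3.68 x 10^-5) = 8.2 x 10^-9
Q > Ksp, so PbCrO4 will precipitate.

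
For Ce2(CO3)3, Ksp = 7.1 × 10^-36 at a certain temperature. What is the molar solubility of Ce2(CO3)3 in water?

Ce2(CO3)3(s) ⇌ 2 Ce^3+ + 3 CO3^2-
Ksp = [Ce^3+]^2[CO3^2-]^3
If s mol/L of Ce2(CO3)3 dissolves, [Ce^3+] = 2s and [CO3^2-] = 3s.
Substituting: Ksp = (2s)^2(3s)^3 = 108s^5
s^5 = 7.1 × 10^-36 / 108, so s = 3.7 × 10^-8 M

3.7 × 10^-8 M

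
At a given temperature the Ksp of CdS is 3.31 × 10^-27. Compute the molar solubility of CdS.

5.75 × 10^-14 M

CdS(s) <=> Cd^2+ + S^2-
Ksp = [Cd^2+][S^2-]
For each mole of CdS that dissolves: [Cd^2+] = s, [S^2-] = s.
Ksp = s^2
s = √(3.31 × 10^-27) = 5.75 x 10^-14 M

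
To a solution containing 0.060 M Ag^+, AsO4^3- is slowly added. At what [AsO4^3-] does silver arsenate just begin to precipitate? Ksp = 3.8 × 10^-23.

Ag3AsO4(s) ⇌ 3 Ag^+ + AsO4^3-
Ksp = [Ag^+]^3[AsO4^3-]
Precipitation begins when Q = Ksp. With [Ag^+] = 0.060 M:
3.8 × 10^-23 = (0.060)^3 × [AsO4^3-]
[AsO4^3-] = (3.8 × 10^-23 / 2.16 × 10^-4) = 1.8 x 10^-19 M

[AsO4^3-] = 1.8 x 10^-19 M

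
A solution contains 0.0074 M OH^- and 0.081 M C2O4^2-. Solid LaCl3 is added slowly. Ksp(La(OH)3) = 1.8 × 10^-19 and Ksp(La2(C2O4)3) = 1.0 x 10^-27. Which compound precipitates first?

La(OH)3

Each salt begins to precipitate when Q = Ksp, i.e. when [La^3+] reaches its threshold.
For La(OH)3: 1.8 × 10^-19 = (0.0074)^3 × [La^3+]  ⇒  [La^3+] = 4.4 × 10^-13 M.
For La2(C2O4)3: 1.0 x 10^-27 = (0.081)^3 × [La^3+]^2  ⇒  [La^3+] = 1.4 × 10^-12 M.
The salt with the lower threshold [La^3+] precipitates first: La(OH)3.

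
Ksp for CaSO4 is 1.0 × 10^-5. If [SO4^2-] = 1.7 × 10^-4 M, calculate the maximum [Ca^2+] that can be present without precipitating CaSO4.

CaSO4(s) ⇌ Ca^2+(aq) + SO4^2-(aq)
Ksp = [Ca^2+][SO4^2-]
Precipitation begins when Q = Ksp. With [SO4^2-] = 1.7 × 10^-4 M:
1.0 × 10^-5 = (1.7 × 10^-4) × [Ca^2+]
[Ca^2+] = (1.0 × 10^-5 / 1.7 x 10^-4) = 5.9 x 10^-2 M

[Ca^2+] = 0.059 M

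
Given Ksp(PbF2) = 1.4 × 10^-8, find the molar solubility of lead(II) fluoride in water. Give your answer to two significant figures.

PbF2(s) ⇌ Pb^2+ + 2 F^-
Ksp = [Pb^2+][F^-]^2
Let s = molar solubility. Then [Pb^2+] = s and [F^-] = 2s.
Substituting: Ksp = s(2s)^2 = 4s^3
Solving, s = (1.4 × 10^-8/4)^(1/3) = 1.5 x 10^-3 M

s = 1.5 × 10^-3 M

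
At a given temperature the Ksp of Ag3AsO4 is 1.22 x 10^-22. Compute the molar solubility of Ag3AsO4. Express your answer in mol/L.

Ag3AsO4(s) <=> 3 Ag^+ + AsO4^3-
Ksp = [Ag^+]^3[AsO4^3-]
Let s = molar solubility. Then [Ag^+] = 3s and [AsO4^3-] = s.
So Ksp = (3s)^3 × s = 27s^4
s^4 = 1.22 x 10^-22 / 27, so s = 1.46 × 10^-6 M

s = 1.46e-6 M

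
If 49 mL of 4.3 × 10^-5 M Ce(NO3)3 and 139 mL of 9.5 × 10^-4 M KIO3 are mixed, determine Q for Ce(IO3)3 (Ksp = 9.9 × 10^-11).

Q ≈ 3.9 x 10^-15

Total volume = 49 + 139 = 188 mL.
[Ce^3+] = 4.3 × 10^-5 × (49/188) = 1.12 × 10^-5 M
[IO3^-] = 9.5 x 10^-4 × (139/188) = 7.02 x 10^-4 M
Ce(IO3)3(s) <=> Ce^3+ + 3 IO3^-, so Q = [Ce^3+][IO3^-]^3
Q = (1.12 × 10^-5)(7.02 x 10^-4)^3 = 3.9 × 10^-15
Q < Ksp, so no precipitate of Ce(IO3)3 forms.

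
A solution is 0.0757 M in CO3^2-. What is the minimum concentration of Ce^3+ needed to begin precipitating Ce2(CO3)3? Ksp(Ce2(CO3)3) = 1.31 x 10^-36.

[Ce^3+] ≈ 5.50 × 10^-17 M

Ce2(CO3)3(s) ⇌ 2 Ce^3+(aq) + 3 CO3^2-(aq)
Ksp = [Ce^3+]^2[CO3^2-]^3
Precipitation begins when Q = Ksp. With [CO3^2-] = 0.0757 M:
1.31 x 10^-36 = (0.0757)^3 × [Ce^3+]^2
[Ce^3+] = (1.31 x 10^-36 / 4.338 x 10^-4)^(1/2) = 5.50 × 10^-17 M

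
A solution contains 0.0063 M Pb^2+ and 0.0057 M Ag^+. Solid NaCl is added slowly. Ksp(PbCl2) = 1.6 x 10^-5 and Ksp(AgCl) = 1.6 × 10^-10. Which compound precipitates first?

Precipitation of each salt starts when its ion product equals its Ksp.
For PbCl2: 1.6 x 10^-5 = 0.0063 × [Cl^-]^2  ⇒  [Cl^-] = 5.0 x 10^-2 M.
For AgCl: 1.6 × 10^-10 = 0.0057 × [Cl^-]  ⇒  [Cl^-] = 2.8 x 10^-8 M.
The salt with the lower threshold [Cl^-] precipitates first: AgCl.

AgCl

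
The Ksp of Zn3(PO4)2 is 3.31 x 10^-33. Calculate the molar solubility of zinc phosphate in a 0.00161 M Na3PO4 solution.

Zn3(PO4)2(s) ⇌ 3 Zn^2+(aq) + 2 PO4^3-(aq)
Ksp = [Zn^2+]^3[PO4^3-]^2
Let s be the molar solubility in this solution. [Zn^2+] = 3s, [PO4^3-] = 0.00161 + 2s ≈ 0.00161 (common-ion effect: PO4^3- is already 0.00161 M).
Ksp ≈ (3s)^3 × (0.00161)^2
s = 3.62 × 10^-10 M
Check: 2s = 7.2 x 10^-10 ≪ 0.00161, so the approximation is valid.

s ≈ 3.62e-10 M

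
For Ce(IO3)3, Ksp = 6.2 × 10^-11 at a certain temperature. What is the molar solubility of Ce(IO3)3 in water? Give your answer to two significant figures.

Ce(IO3)3(s) <=> Ce^3+ + 3 IO3^-
Ksp = [Ce^3+][IO3^-]^3
Let s = molar solubility. Then [Ce^3+] = s and [IO3^-] = 3s.
So Ksp = s × (3s)^3 = 27s^4
s^4 = 6.2 × 10^-11 / 27, so s = 1.2 x 10^-3 M

s ≈ 1.2 × 10^-3 M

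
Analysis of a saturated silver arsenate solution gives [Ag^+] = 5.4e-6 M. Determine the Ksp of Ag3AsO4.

Ag3AsO4(s) <=> 3 Ag^+(aq) + AsO4^3-(aq)
Stoichiometry gives [AsO4^3-] = (1/3)[Ag^+] = 1.80 x 10^-6 M.
Ksp = [Ag^+]^3[AsO4^3-]
Ksp = (5.4 × 10^-6)^3 × 1.80 x 10^-6 = 2.8 × 10^-22

Ksp = 2.8e-22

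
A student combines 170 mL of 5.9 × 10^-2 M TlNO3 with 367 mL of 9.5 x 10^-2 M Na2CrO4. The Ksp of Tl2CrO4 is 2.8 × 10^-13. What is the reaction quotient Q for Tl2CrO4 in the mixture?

Q ≈ 2.3 × 10^-5

Total volume = 170 + 367 = 537 mL.
[Tl^+] = 5.9 x 10^-2 × (170/537) = 1.87 × 10^-2 M
[CrO4^2-] = 9.5 x 10^-2 × (367/537) = 6.49 x 10^-2 M
Tl2CrO4(s) ⇌ 2 Tl^+(aq) + CrO4^2-(aq), so Q = [Tl^+]^2[CrO4^2-]
Q = (1.87 x 10^-2)^2(6.49 × 10^-2) = 2.3 x 10^-5
Q > Ksp, so Tl2CrO4 will precipitate.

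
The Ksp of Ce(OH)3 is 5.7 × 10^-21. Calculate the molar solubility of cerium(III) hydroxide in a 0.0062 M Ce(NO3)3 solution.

3.2 × 10^-7 M

Ce(OH)3(s) ⇌ Ce^3+ + 3 OH^-
Ksp = [Ce^3+][OH^-]^3
Let s = moles of Ce(OH)3 that dissolve per litre. [Ce^3+] = 0.0062 + s ≈ 0.0062, [OH^-] = 3s (Ksp is small, so little additional dissolves).
Ksp ≈ 0.0062 × (3s)^3
s = 3.2 x 10^-7 M
Check: s = 3.2 × 10^-7 ≪ 0.0062, so the approximation is valid.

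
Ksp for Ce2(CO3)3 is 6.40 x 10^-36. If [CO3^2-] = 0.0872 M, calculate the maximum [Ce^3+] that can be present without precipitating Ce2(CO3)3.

Ce2(CO3)3(s) <=> 2 Ce^3+ + 3 CO3^2-
Ksp = [Ce^3+]^2[CO3^2-]^3
Precipitation begins when Q = Ksp. With [CO3^2-] = 0.0872 M:
6.40 x 10^-36 = (0.0872)^3 × [Ce^3+]^2
[Ce^3+] = (6.40 x 10^-36 / 6.631 x 10^-4)^(1/2) = 9.82 x 10^-17 M

9.82e-17 M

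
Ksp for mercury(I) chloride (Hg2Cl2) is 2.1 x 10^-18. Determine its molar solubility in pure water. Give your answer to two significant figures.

s = 8.1e-7 M

Hg2Cl2(s) <=> Hg2^2+(aq) + 2 Cl^-(aq)
Ksp = [Hg2^2+][Cl^-]^2
For each mole of Hg2Cl2 that dissolves: [Hg2^2+] = s, [Cl^-] = 2s.
So Ksp = s × (2s)^2 = 4s^3
Solving, s = (2.1 x 10^-18/4)^(1/3) = 8.1 × 10^-7 M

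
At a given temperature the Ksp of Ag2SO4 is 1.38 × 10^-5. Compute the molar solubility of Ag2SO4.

Ag2SO4(s) ⇌ 2 Ag^+ + SO4^2-
Ksp = [Ag^+]^2[SO4^2-]
For each mole of Ag2SO4 that dissolves: [Ag^+] = 2s, [SO4^2-] = s.
So Ksp = (2s)^2 × s = 4s^3
s = (1.38 × 10^-5 / 4)^(1/3) = 1.51 × 10^-2 M

s = 0.0151 M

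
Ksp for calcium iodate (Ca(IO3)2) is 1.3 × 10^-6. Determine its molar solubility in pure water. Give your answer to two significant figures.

s = 6.9e-3 M

Ca(IO3)2(s) ⇌ Ca^2+ + 2 IO3^-
Ksp = [Ca^2+][IO3^-]^2
Let s = molar solubility. Then [Ca^2+] = s and [IO3^-] = 2s.
Ksp = s(2s)^2 = 4s^3
s^3 = 1.3 × 10^-6 / 4, so s = 6.9 × 10^-3 M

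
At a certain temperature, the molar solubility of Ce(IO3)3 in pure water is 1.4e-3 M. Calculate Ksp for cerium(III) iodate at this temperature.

Ce(IO3)3(s) ⇌ Ce^3+(aq) + 3 IO3^-(aq)
For each mole of Ce(IO3)3 that dissolves: [Ce^3+] = s, [IO3^-] = 3s.
Ksp = [Ce^3+][IO3^-]^3
So Ksp = s × (3s)^3 = 27s^4
With s = 1.4 × 10^-3: Ksp = 1.0 × 10^-10

1.0 × 10^-10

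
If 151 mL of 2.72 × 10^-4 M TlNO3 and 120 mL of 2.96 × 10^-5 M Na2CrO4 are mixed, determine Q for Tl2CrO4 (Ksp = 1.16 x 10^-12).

3.01 x 10^-13

Total volume = 151 + 120 = 271 mL.
[Tl^+] = 2.72 × 10^-4 × (151/271) = 1.516 × 10^-4 M
[CrO4^2-] = 2.96 x 10^-5 × (120/271) = 1.311 × 10^-5 M
Tl2CrO4(s) <=> 2 Tl^+ + CrO4^2-, so Q = [Tl^+]^2[CrO4^2-]
Q = (1.516 × 10^-4)^2(1.311 x 10^-5) = 3.01 × 10^-13
Q < Ksp, so no precipitate of Tl2CrO4 forms.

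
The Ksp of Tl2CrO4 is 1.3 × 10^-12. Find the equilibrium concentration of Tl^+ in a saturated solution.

Tl2CrO4(s) ⇌ 2 Tl^+(aq) + CrO4^2-(aq)
Ksp = [Tl^+]^2[CrO4^2-]
With molar solubility s: [Tl^+] = 2s, [CrO4^2-] = s.
So Ksp = (2s)^2 × s = 4s^3
Solving, s = (1.3 × 10^-12/4)^(1/3) = 6.88 × 10^-5 M
[Tl^+] = 2s = 1.4 × 10^-4 M

[Tl^+] ≈ 1.4e-4 M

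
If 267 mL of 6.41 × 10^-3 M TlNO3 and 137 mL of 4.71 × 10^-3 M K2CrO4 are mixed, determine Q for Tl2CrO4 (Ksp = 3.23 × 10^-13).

Total volume = 267 + 137 = 404 mL.
[Tl^+] = 6.41 × 10^-3 × (267/404) = 4.236 × 10^-3 M
[CrO4^2-] = 4.71 × 10^-3 × (137/404) = 1.597 × 10^-3 M
Tl2CrO4(s) <=> 2 Tl^+ + CrO4^2-, so Q = [Tl^+]^2[CrO4^2-]
Q = (4.236 × 10^-3)^2(1.597 x 10^-3) = 2.87 × 10^-8
Q > Ksp, so Tl2CrO4 will precipitate.

2.87 x 10^-8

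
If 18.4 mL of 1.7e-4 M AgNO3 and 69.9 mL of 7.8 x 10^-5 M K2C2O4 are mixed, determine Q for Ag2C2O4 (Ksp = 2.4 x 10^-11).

Q = 7.7 × 10^-14

Total volume = 18.4 + 69.9 = 88.3 mL.
[Ag^+] = 1.7 × 10^-4 × (18.4/88.3) = 3.54 x 10^-5 M
[C2O4^2-] = 7.8 x 10^-5 × (69.9/88.3) = 6.17 × 10^-5 M
Ag2C2O4(s) ⇌ 2 Ag^+ + C2O4^2-, so Q = [Ag^+]^2[C2O4^2-]
Q = (3.54 × 10^-5)^2(6.17 x 10^-5) = 7.7 × 10^-14
Q < Ksp, so no precipitate of Ag2C2O4 forms.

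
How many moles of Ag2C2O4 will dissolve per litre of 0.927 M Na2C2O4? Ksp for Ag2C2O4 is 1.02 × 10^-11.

1.66 × 10^-6 M

Ag2C2O4(s) ⇌ 2 Ag^+(aq) + C2O4^2-(aq)
Ksp = [Ag^+]^2[C2O4^2-]
If s mol/L dissolves here, [Ag^+] = 2s, [C2O4^2-] = 0.927 + s ≈ 0.927 (since C2O4^2- from Na2C2O4 dominates).
Ksp ≈ (2s)^2 × 0.927
s = 1.66 x 10^-6 M
Check: s = 1.7 × 10^-6 ≪ 0.927, so the approximation is valid.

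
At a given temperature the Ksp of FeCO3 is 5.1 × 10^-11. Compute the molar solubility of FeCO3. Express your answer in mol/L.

s = 7.1 × 10^-6 M

FeCO3(s) <=> Fe^2+(aq) + CO3^2-(aq)
Ksp = [Fe^2+][CO3^2-]
For each mole of FeCO3 that dissolves: [Fe^2+] = s, [CO3^2-] = s.
Ksp = s^2
s = √(5.1 × 10^-11) = 7.1 x 10^-6 M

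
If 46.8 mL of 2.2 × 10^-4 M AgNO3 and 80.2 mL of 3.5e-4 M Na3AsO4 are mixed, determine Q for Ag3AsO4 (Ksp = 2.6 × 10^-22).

Total volume = 46.8 + 80.2 = 127 mL.
[Ag^+] = 2.2 × 10^-4 × (46.8/127) = 8.11 x 10^-5 M
[AsO4^3-] = 3.5 x 10^-4 × (80.2/127) = 2.21 x 10^-4 M
Ag3AsO4(s) <=> 3 Ag^+(aq) + AsO4^3-(aq), so Q = [Ag^+]^3[AsO4^3-]
Q = (8.11 × 10^-5)^3(2.21 × 10^-4) = 1.2 × 10^-16
Q > Ksp, so Ag3AsO4 will precipitate.

Q ≈ 1.2 x 10^-16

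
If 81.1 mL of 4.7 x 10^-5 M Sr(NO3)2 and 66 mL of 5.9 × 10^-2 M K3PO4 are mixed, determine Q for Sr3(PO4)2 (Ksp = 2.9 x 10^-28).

Total volume = 81.1 + 66 = 147.1 mL.
[Sr^2+] = 4.7 × 10^-5 × (81.1/147.1) = 2.59 × 10^-5 M
[PO4^3-] = 5.9 x 10^-2 × (66/147.1) = 2.65 × 10^-2 M
Sr3(PO4)2(s) <=> 3 Sr^2+(aq) + 2 PO4^3-(aq), so Q = [Sr^2+]^3[PO4^3-]^2
Q = (2.59 x 10^-5)^3(2.65 × 10^-2)^2 = 1.2 × 10^-17
Q > Ksp, so Sr3(PO4)2 will precipitate.

Q ≈ 1.2 × 10^-17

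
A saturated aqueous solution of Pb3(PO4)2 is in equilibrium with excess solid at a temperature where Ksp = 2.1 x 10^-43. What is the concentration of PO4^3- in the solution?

[PO4^3-] ≈ 2.3e-9 M

Pb3(PO4)2(s) ⇌ 3 Pb^2+ + 2 PO4^3-
Ksp = [Pb^2+]^3[PO4^3-]^2
If s mol/L of Pb3(PO4)2 dissolves, [Pb^2+] = 3s and [PO4^3-] = 2s.
Ksp = (3s)^3(2s)^2 = 108s^5
s = (2.1 x 10^-43 / 108)^(1/5) = 1.14 x 10^-9 M
[PO4^3-] = 2s = 2.3 x 10^-9 M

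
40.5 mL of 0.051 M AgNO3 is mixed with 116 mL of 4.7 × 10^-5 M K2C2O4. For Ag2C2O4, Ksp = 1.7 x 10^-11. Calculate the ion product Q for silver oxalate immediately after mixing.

6.1 × 10^-9

Total volume = 40.5 + 116 = 156.5 mL.
[Ag^+] = 5.1 × 10^-2 × (40.5/156.5) = 1.32 x 10^-2 M
[C2O4^2-] = 4.7 × 10^-5 × (116/156.5) = 3.48 x 10^-5 M
Ag2C2O4(s) ⇌ 2 Ag^+(aq) + C2O4^2-(aq), so Q = [Ag^+]^2[C2O4^2-]
Q = (1.32 × 10^-2)^2(3.48 × 10^-5) = 6.1 x 10^-9
Q > Ksp, so Ag2C2O4 will precipitate.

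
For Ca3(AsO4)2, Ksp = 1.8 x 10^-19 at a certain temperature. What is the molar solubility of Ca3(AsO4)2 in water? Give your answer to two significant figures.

Ca3(AsO4)2(s) <=> 3 Ca^2+(aq) + 2 AsO4^3-(aq)
Ksp = [Ca^2+]^3[AsO4^3-]^2
Let s = molar solubility. Then [Ca^2+] = 3s and [AsO4^3-] = 2s.
So Ksp = (3s)^3 × (2s)^2 = 108s^5
s^5 = 1.8 x 10^-19 / 108, so s = 7.0 × 10^-5 M

s ≈ 7.0e-5 M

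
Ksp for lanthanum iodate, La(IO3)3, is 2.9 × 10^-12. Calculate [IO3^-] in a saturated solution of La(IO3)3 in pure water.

La(IO3)3(s) ⇌ La^3+(aq) + 3 IO3^-(aq)
Ksp = [La^3+][IO3^-]^3
With molar solubility s: [La^3+] = s, [IO3^-] = 3s.
Ksp = s(3s)^3 = 27s^4
s = (2.9 × 10^-12 / 27)^(1/4) = 5.72 × 10^-4 M
[IO3^-] = 3s = 1.7 × 10^-3 M

1.7 × 10^-3 M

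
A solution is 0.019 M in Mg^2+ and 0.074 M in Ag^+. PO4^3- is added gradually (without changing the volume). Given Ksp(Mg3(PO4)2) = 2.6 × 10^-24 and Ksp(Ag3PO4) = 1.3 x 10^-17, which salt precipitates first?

Precipitation of each salt starts when its ion product equals its Ksp.
For Mg3(PO4)2: 2.6 × 10^-24 = (0.019)^3 × [PO4^3-]^2  ⇒  [PO4^3-] = 6.2 x 10^-10 M.
For Ag3PO4: 1.3 x 10^-17 = (0.074)^3 × [PO4^3-]  ⇒  [PO4^3-] = 3.2 x 10^-14 M.
The salt with the lower threshold [PO4^3-] precipitates first: Ag3PO4.

Ag3PO4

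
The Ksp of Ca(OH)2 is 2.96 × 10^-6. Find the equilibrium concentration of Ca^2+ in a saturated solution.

Ca(OH)2(s) ⇌ Ca^2+(aq) + 2 OH^-(aq)
Ksp = [Ca^2+][OH^-]^2
With molar solubility s: [Ca^2+] = s, [OH^-] = 2s.
Substituting: Ksp = s(2s)^2 = 4s^3
s^3 = 2.96 × 10^-6 / 4, so s = 9.045 x 10^-3 M
[Ca^2+] = s = 9.05 x 10^-3 M

[Ca^2+] ≈ 9.05 × 10^-3 M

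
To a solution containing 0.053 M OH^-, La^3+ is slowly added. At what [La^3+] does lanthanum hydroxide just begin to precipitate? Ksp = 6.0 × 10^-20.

La(OH)3(s) ⇌ La^3+(aq) + 3 OH^-(aq)
Ksp = [La^3+][OH^-]^3
Precipitation begins when Q = Ksp. With [OH^-] = 0.053 M:
6.0 × 10^-20 = (0.053)^3 × [La^3+]
[La^3+] = (6.0 × 10^-20 / 1.49 × 10^-4) = 4.0 × 10^-16 M

4.0 × 10^-16 M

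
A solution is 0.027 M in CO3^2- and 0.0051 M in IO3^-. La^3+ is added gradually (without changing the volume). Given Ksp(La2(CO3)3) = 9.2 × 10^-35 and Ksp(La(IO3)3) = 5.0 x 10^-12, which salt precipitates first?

La2(CO3)3

Each salt begins to precipitate when Q = Ksp, i.e. when [La^3+] reaches its threshold.
For La2(CO3)3: 9.2 × 10^-35 = (0.027)^3 × [La^3+]^2  ⇒  [La^3+] = 2.2 x 10^-15 M.
For La(IO3)3: 5.0 x 10^-12 = (0.0051)^3 × [La^3+]  ⇒  [La^3+] = 3.8 × 10^-5 M.
The salt with the lower threshold [La^3+] precipitates first: La2(CO3)3.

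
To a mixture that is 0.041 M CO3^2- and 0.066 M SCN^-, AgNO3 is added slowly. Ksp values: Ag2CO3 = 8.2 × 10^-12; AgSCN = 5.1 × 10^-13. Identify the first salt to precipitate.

Each salt begins to precipitate when Q = Ksp, i.e. when [Ag^+] reaches its threshold.
For Ag2CO3: 8.2 × 10^-12 = 0.041 × [Ag^+]^2  ⇒  [Ag^+] = 1.4 × 10^-5 M.
For AgSCN: 5.1 × 10^-13 = 0.066 × [Ag^+]  ⇒  [Ag^+] = 7.7 × 10^-12 M.
The salt with the lower threshold [Ag^+] precipitates first: AgSCN.

AgSCN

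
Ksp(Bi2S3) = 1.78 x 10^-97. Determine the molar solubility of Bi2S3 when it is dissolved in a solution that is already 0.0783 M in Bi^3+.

Bi2S3(s) ⇌ 2 Bi^3+ + 3 S^2-
Ksp = [Bi^3+]^2[S^2-]^3
Let s = moles of Bi2S3 that dissolve per litre. [Bi^3+] = 0.0783 + 2s ≈ 0.0783, [S^2-] = 3s (common-ion effect: Bi^3+ is already 0.0783 M).
Ksp ≈ (0.0783)^2 × (3s)^3
s = 1.02 × 10^-32 M
Check: 2s = 2.0 × 10^-32 ≪ 0.0783, so the approximation is valid.

s = 1.02 x 10^-32 M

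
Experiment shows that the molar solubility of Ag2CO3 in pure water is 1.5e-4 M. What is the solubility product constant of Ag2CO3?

Ksp ≈ 1.4 × 10^-11

Ag2CO3(s) ⇌ 2 Ag^+ + CO3^2-
With molar solubility s: [Ag^+] = 2s, [CO3^2-] = s.
Ksp = [Ag^+]^2[CO3^2-]
So Ksp = (2s)^2 × s = 4s^3
With s = 1.5 × 10^-4: Ksp = 1.4 × 10^-11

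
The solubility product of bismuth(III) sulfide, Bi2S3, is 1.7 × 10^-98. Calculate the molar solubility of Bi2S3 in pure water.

Bi2S3(s) ⇌ 2 Bi^3+(aq) + 3 S^2-(aq)
Ksp = [Bi^3+]^2[S^2-]^3
With molar solubility s: [Bi^3+] = 2s, [S^2-] = 3s.
Ksp = (2s)^2(3s)^3 = 108s^5
Solving, s = (1.7 × 10^-98/108)^(1/5) = 1.1 x 10^-20 M

s = 1.1e-20 M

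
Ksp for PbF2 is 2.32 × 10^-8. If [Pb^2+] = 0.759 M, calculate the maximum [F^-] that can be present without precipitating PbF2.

PbF2(s) ⇌ Pb^2+(aq) + 2 F^-(aq)
Ksp = [Pb^2+][F^-]^2
Precipitation begins when Q = Ksp. With [Pb^2+] = 0.759 M:
2.32 × 10^-8 = (0.759) × [F^-]^2
[F^-] = (2.32 × 10^-8 / 7.59 × 10^-1)^(1/2) = 1.75 x 10^-4 M

1.75 x 10^-4 M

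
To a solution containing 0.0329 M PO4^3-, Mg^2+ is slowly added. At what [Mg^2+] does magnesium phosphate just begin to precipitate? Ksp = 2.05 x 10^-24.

Mg3(PO4)2(s) ⇌ 3 Mg^2+ + 2 PO4^3-
Ksp = [Mg^2+]^3[PO4^3-]^2
Precipitation begins when Q = Ksp. With [PO4^3-] = 0.0329 M:
2.05 x 10^-24 = (0.0329)^2 × [Mg^2+]^3
[Mg^2+] = (2.05 x 10^-24 / 1.082 x 10^-3)^(1/3) = 1.24 x 10^-7 M

[Mg^2+] = 1.24e-7 M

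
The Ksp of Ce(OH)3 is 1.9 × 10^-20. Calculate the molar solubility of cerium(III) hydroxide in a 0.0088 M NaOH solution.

Ce(OH)3(s) ⇌ Ce^3+ + 3 OH^-
Ksp = [Ce^3+][OH^-]^3
Let s be the molar solubility in this solution. [Ce^3+] = s, [OH^-] = 0.0088 + 3s ≈ 0.0088 (since OH^- from NaOH dominates).
Ksp ≈ s × (0.0088)^3
s = 2.8 x 10^-14 M
Check: 3s = 8.4 × 10^-14 ≪ 0.0088, so the approximation is valid.

s = 2.8e-14 M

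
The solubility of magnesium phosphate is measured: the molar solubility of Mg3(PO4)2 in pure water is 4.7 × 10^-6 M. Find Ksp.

Ksp = 2.5 × 10^-25

Mg3(PO4)2(s) <=> 3 Mg^2+(aq) + 2 PO4^3-(aq)
Let s = molar solubility. Then [Mg^2+] = 3s and [PO4^3-] = 2s.
Ksp = [Mg^2+]^3[PO4^3-]^2
Substituting: Ksp = (3s)^3(2s)^2 = 108s^5
Ksp = 108 × (4.7 × 10^-6)^5 = 2.5 x 10^-25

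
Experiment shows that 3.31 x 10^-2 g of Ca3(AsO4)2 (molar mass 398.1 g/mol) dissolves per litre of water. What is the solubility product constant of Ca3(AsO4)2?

Molar solubility s = (3.31 × 10^-2 g/L) / (398.1 g/mol) = 8.314 × 10^-5 M.
Ca3(AsO4)2(s) <=> 3 Ca^2+(aq) + 2 AsO4^3-(aq)
If s mol/L of Ca3(AsO4)2 dissolves, [Ca^2+] = 3s and [AsO4^3-] = 2s.
Ksp = [Ca^2+]^3[AsO4^3-]^2
Substituting: Ksp = (3s)^3(2s)^2 = 108s^5
With s = 8.314 × 10^-5: Ksp = 4.29 x 10^-19

Ksp = 4.29e-19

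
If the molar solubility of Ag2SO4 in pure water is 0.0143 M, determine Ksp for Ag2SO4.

Ag2SO4(s) ⇌ 2 Ag^+(aq) + SO4^2-(aq)
If s mol/L of Ag2SO4 dissolves, [Ag^+] = 2s and [SO4^2-] = s.
Ksp = [Ag^+]^2[SO4^2-]
Substituting: Ksp = (2s)^2s = 4s^3
Ksp = 4 × (1.43 x 10^-2)^3 = 1.17 × 10^-5

Ksp = 1.17 x 10^-5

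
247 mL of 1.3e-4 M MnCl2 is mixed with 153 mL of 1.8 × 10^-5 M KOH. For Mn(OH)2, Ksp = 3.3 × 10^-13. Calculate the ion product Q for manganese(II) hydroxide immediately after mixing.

Q ≈ 3.8 × 10^-15

Total volume = 247 + 153 = 400 mL.
[Mn^2+] = 1.3 x 10^-4 × (247/400) = 8.03 × 10^-5 M
[OH^-] = 1.8 × 10^-5 × (153/400) = 6.89 x 10^-6 M
Mn(OH)2(s) ⇌ Mn^2+ + 2 OH^-, so Q = [Mn^2+][OH^-]^2
Q = (8.03 × 10^-5)(6.89 × 10^-6)^2 = 3.8 × 10^-15
Q < Ksp, so no precipitate of Mn(OH)2 forms.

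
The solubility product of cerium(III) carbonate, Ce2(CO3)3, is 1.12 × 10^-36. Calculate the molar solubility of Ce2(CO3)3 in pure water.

s = 2.53 × 10^-8 M

Ce2(CO3)3(s) <=> 2 Ce^3+ + 3 CO3^2-
Ksp = [Ce^3+]^2[CO3^2-]^3
Let s = molar solubility. Then [Ce^3+] = 2s and [CO3^2-] = 3s.
Ksp = (2s)^2(3s)^3 = 108s^5
Solving, s = (1.12 × 10^-36/108)^(1/5) = 2.53 x 10^-8 M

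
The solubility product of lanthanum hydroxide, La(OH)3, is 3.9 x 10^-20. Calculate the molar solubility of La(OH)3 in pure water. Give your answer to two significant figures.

s ≈ 6.2 x 10^-6 M

La(OH)3(s) ⇌ La^3+ + 3 OH^-
Ksp = [La^3+][OH^-]^3
For each mole of La(OH)3 that dissolves: [La^3+] = s, [OH^-] = 3s.
So Ksp = s × (3s)^3 = 27s^4
Solving, s = (3.9 x 10^-20/27)^(1/4) = 6.2 × 10^-6 M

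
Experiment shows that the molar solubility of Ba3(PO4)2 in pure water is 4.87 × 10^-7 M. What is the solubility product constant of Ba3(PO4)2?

Ba3(PO4)2(s) ⇌ 3 Ba^2+(aq) + 2 PO4^3-(aq)
With molar solubility s: [Ba^2+] = 3s, [PO4^3-] = 2s.
Ksp = [Ba^2+]^3[PO4^3-]^2
Ksp = (3s)^3(2s)^2 = 108s^5
With s = 4.87 × 10^-7: Ksp = 2.96 × 10^-30

Ksp ≈ 2.96 × 10^-30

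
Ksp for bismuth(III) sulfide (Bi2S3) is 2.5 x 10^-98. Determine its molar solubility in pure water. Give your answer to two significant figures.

Bi2S3(s) <=> 2 Bi^3+ + 3 S^2-
Ksp = [Bi^3+]^2[S^2-]^3
With molar solubility s: [Bi^3+] = 2s, [S^2-] = 3s.
Substituting: Ksp = (2s)^2(3s)^3 = 108s^5
s = (2.5 x 10^-98 / 108)^(1/5) = 1.2 x 10^-20 M

s = 1.2 × 10^-20 M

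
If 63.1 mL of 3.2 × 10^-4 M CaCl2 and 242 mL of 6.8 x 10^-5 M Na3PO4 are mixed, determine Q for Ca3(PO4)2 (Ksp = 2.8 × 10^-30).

Total volume = 63.1 + 242 = 305.1 mL.
[Ca^2+] = 3.2 × 10^-4 × (63.1/305.1) = 6.62 x 10^-5 M
[PO4^3-] = 6.8 x 10^-5 × (242/305.1) = 5.39 x 10^-5 M
Ca3(PO4)2(s) ⇌ 3 Ca^2+ + 2 PO4^3-, so Q = [Ca^2+]^3[PO4^3-]^2
Q = (6.62 × 10^-5)^3(5.39 × 10^-5)^2 = 8.4 × 10^-22
Q > Ksp, so Ca3(PO4)2 will precipitate.

Q = 8.4e-22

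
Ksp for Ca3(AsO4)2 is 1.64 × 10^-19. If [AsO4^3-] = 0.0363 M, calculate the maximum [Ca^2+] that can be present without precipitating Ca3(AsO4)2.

[Ca^2+] = 4.99 x 10^-6 M

Ca3(AsO4)2(s) ⇌ 3 Ca^2+ + 2 AsO4^3-
Ksp = [Ca^2+]^3[AsO4^3-]^2
Precipitation begins when Q = Ksp. With [AsO4^3-] = 0.0363 M:
1.64 × 10^-19 = (0.0363)^2 × [Ca^2+]^3
[Ca^2+] = (1.64 × 10^-19 / 1.318 × 10^-3)^(1/3) = 4.99 × 10^-6 M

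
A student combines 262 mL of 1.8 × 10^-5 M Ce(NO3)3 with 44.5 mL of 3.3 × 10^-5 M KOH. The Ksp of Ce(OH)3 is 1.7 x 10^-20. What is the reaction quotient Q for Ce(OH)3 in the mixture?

Total volume = 262 + 44.5 = 306.5 mL.
[Ce^3+] = 1.8 × 10^-5 × (262/306.5) = 1.54 × 10^-5 M
[OH^-] = 3.3 × 10^-5 × (44.5/306.5) = 4.79 × 10^-6 M
Ce(OH)3(s) ⇌ Ce^3+ + 3 OH^-, so Q = [Ce^3+][OH^-]^3
Q = (1.54 × 10^-5)(4.79 × 10^-6)^3 = 1.7 x 10^-21
Q < Ksp, so no precipitate of Ce(OH)3 forms.

1.7e-21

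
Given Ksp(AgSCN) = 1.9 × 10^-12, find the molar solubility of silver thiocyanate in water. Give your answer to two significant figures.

s ≈ 1.4 × 10^-6 M

AgSCN(s) ⇌ Ag^+(aq) + SCN^-(aq)
Ksp = [Ag^+][SCN^-]
For each mole of AgSCN that dissolves: [Ag^+] = s, [SCN^-] = s.
Ksp = s × s = s^2
s = (1.9 × 10^-12)^(1/2) = 1.4 × 10^-6 M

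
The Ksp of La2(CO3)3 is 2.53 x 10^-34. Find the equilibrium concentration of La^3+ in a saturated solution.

La2(CO3)3(s) <=> 2 La^3+(aq) + 3 CO3^2-(aq)
Ksp = [La^3+]^2[CO3^2-]^3
Let s = molar solubility. Then [La^3+] = 2s and [CO3^2-] = 3s.
Ksp = (2s)^2(3s)^3 = 108s^5
s = (2.53 x 10^-34 / 108)^(1/5) = 7.481 × 10^-8 M
[La^3+] = 2s = 1.50 × 10^-7 M

[La^3+] = 1.50 x 10^-7 M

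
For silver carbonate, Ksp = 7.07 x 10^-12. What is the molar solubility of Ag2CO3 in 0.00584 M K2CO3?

s = 1.74 × 10^-5 M

Ag2CO3(s) <=> 2 Ag^+(aq) + CO3^2-(aq)
Ksp = [Ag^+]^2[CO3^2-]
Let s be the molar solubility in this solution. [Ag^+] = 2s, [CO3^2-] = 0.00584 + s ≈ 0.00584 (since CO3^2- from K2CO3 dominates).
Ksp ≈ (2s)^2 × 0.00584
s = 1.74 x 10^-5 M
Check: s = 1.7 x 10^-5 ≪ 0.00584, so the approximation is valid.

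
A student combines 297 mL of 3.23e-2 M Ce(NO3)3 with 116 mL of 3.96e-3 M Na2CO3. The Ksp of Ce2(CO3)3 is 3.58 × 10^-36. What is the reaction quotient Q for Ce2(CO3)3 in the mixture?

Total volume = 297 + 116 = 413 mL.
[Ce^3+] = 3.23 × 10^-2 × (297/413) = 2.323 x 10^-2 M
[CO3^2-] = 3.96 × 10^-3 × (116/413) = 1.112 × 10^-3 M
Ce2(CO3)3(s) ⇌ 2 Ce^3+ + 3 CO3^2-, so Q = [Ce^3+]^2[CO3^2-]^3
Q = (2.323 x 10^-2)^2(1.112 × 10^-3)^3 = 7.42 × 10^-13
Q > Ksp, so Ce2(CO3)3 will precipitate.

Q ≈ 7.42 × 10^-13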